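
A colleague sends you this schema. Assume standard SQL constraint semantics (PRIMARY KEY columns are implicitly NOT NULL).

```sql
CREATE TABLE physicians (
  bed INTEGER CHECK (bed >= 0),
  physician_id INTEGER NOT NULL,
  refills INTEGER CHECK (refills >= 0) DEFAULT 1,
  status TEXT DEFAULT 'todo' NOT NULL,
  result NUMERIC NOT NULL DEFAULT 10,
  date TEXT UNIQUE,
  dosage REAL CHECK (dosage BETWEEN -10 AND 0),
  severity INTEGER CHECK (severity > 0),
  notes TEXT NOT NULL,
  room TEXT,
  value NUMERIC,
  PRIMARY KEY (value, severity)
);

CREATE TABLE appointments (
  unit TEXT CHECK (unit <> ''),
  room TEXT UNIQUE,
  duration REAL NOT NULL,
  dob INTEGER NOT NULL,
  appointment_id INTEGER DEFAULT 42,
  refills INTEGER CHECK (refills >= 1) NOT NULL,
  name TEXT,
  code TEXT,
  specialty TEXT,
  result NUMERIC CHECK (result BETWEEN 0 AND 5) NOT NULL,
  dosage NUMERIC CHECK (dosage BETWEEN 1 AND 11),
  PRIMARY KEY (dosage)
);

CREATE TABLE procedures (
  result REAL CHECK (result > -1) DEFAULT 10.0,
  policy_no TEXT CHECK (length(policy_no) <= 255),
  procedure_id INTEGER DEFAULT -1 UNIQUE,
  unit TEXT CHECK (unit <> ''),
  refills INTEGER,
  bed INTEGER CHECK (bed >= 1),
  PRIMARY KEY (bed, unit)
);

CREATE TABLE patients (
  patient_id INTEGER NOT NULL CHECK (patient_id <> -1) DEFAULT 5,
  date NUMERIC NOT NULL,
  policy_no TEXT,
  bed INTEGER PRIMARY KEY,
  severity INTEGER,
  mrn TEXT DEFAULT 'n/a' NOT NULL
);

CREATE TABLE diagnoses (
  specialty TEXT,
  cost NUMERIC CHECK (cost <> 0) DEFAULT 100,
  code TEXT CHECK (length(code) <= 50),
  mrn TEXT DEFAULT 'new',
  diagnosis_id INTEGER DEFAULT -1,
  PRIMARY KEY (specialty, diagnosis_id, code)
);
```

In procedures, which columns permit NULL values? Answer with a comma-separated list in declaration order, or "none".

result, policy_no, procedure_id, refills

- result: CHECK does not forbid NULL (a CHECK constraint passes when its expression is NULL) → nullable.
- policy_no: CHECK does not forbid NULL (a CHECK constraint passes when its expression is NULL) → nullable.
- procedure_id: UNIQUE does not imply NOT NULL → nullable.
- unit: part of the PRIMARY KEY, which implies NOT NULL → not nullable.
- refills: no NOT NULL constraint applies → nullable.
- bed: part of the PRIMARY KEY, which implies NOT NULL → not nullable.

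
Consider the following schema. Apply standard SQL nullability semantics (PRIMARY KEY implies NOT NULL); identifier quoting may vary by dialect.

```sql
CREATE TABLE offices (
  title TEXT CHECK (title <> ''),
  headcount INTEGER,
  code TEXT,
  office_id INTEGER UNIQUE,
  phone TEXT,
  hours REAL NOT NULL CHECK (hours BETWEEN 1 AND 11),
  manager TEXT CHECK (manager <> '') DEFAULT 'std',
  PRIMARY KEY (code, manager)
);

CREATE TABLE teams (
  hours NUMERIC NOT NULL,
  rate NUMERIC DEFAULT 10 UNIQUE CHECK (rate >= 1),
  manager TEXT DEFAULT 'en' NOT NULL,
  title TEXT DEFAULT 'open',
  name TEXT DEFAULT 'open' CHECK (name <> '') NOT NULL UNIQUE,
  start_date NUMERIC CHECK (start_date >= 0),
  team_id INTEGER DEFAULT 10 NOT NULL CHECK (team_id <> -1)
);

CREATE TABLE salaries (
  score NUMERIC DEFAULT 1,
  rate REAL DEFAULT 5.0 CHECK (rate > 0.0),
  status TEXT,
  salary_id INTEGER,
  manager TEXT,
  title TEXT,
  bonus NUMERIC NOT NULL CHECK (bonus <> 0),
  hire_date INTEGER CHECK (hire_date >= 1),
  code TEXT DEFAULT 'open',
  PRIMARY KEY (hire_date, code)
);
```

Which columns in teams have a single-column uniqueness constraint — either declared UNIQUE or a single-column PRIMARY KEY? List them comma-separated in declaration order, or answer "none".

- hours: no UNIQUE or single-column PK constraint.
- rate: declared UNIQUE → unique.
- manager: no UNIQUE or single-column PK constraint.
- title: no UNIQUE or single-column PK constraint.
- name: declared UNIQUE → unique.
- start_date: no UNIQUE or single-column PK constraint.
- team_id: no UNIQUE or single-column PK constraint.

rate, name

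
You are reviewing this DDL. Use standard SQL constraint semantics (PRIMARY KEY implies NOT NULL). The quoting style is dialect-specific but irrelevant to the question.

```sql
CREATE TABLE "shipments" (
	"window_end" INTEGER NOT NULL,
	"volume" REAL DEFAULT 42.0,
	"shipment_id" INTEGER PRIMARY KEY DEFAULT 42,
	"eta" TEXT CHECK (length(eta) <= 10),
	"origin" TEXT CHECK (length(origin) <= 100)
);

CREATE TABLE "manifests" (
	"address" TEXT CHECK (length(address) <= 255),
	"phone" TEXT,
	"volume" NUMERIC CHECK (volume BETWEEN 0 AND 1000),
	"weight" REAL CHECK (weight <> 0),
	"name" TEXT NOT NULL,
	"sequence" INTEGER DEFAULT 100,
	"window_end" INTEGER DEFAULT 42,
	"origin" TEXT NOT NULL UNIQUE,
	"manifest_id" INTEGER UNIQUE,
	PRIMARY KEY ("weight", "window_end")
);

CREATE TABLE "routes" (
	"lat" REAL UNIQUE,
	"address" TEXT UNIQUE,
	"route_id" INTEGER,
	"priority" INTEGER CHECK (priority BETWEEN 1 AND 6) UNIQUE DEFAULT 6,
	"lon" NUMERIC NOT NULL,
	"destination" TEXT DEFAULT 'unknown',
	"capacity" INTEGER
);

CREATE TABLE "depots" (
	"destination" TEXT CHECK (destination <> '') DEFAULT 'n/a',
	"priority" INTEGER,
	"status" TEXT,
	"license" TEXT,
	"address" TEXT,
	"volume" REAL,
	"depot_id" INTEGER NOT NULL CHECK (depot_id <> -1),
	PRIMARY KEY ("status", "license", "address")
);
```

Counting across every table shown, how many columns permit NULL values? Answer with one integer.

shipments: 3 nullable (volume, eta, origin — PK (shipment_id) and explicit NOT NULL columns excluded).
manifests: 5 nullable (address, phone, volume, sequence, manifest_id — PK (weight, window_end) and explicit NOT NULL columns excluded).
routes: 6 nullable (lat, address, route_id, priority, destination, capacity — PK none and explicit NOT NULL columns excluded).
depots: 3 nullable (destination, priority, volume — PK (status, license, address) and explicit NOT NULL columns excluded).
Total: 3 + 5 + 6 + 3 = 17.

17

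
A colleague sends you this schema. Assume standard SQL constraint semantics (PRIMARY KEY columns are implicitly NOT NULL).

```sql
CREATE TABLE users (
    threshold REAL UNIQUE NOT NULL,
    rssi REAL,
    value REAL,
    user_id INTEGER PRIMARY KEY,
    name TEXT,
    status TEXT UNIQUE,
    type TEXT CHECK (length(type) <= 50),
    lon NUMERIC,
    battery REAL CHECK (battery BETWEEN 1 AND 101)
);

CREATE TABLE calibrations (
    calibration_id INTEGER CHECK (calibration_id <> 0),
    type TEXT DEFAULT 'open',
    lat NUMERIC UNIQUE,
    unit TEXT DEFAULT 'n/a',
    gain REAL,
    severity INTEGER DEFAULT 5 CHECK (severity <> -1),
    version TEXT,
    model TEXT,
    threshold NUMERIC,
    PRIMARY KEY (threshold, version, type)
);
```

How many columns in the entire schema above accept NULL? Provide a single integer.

13

users: 7 nullable (rssi, value, name, status, type, lon, battery — PK (user_id) and explicit NOT NULL columns excluded).
calibrations: 6 nullable (calibration_id, lat, unit, gain, severity, model — PK (threshold, version, type) and explicit NOT NULL columns excluded).
Total: 7 + 6 = 13.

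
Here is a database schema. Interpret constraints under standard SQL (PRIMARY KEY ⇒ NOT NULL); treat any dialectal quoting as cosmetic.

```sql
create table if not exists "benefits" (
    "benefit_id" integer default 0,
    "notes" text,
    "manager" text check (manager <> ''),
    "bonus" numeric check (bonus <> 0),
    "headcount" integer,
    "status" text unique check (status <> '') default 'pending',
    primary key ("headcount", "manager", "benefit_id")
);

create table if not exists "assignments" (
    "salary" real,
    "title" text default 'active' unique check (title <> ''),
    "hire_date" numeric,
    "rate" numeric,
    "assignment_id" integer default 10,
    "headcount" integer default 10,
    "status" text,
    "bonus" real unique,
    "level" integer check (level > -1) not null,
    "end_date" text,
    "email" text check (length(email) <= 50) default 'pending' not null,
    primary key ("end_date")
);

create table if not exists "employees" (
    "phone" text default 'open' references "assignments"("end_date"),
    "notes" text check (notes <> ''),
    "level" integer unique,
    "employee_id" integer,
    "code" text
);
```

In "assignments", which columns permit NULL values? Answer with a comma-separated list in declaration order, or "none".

- salary: no NOT NULL constraint applies → nullable.
- title: CHECK does not forbid NULL (a CHECK constraint passes when its expression is NULL) → nullable.
- hire_date: no NOT NULL constraint applies → nullable.
- rate: no NOT NULL constraint applies → nullable.
- assignment_id: DEFAULT only fills an omitted column; an explicit NULL is still allowed → nullable.
- headcount: DEFAULT only fills an omitted column; an explicit NULL is still allowed → nullable.
- status: no NOT NULL constraint applies → nullable.
- bonus: UNIQUE does not imply NOT NULL → nullable.
- level: declared NOT NULL → not nullable.
- end_date: part of the PRIMARY KEY, which implies NOT NULL → not nullable.
- email: declared NOT NULL → not nullable.

salary, title, hire_date, rate, assignment_id, headcount, status, bonus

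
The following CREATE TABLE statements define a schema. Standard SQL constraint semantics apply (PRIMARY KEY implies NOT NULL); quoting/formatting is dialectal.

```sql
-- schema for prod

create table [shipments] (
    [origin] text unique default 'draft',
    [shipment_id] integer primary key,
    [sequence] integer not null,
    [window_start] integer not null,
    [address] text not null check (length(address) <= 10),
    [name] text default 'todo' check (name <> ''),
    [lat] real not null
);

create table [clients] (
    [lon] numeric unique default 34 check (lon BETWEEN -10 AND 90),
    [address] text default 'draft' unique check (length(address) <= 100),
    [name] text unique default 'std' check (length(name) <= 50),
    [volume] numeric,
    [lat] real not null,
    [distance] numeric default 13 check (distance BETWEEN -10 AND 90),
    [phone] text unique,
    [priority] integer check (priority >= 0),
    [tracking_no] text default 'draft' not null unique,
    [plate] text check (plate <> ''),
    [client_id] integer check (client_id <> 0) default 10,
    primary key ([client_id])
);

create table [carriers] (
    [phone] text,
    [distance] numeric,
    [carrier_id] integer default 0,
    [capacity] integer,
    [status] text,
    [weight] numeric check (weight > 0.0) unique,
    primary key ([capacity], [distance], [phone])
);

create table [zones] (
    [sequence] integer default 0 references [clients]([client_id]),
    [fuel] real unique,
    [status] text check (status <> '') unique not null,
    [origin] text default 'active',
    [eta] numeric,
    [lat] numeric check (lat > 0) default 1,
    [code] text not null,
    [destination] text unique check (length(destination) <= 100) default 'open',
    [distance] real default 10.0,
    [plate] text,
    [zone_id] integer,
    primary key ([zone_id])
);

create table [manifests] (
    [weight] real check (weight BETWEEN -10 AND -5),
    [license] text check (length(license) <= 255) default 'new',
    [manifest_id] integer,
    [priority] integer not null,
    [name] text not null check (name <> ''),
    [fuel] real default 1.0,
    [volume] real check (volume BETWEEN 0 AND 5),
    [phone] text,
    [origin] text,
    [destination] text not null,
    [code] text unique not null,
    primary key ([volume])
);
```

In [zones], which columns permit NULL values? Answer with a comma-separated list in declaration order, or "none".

sequence, fuel, origin, eta, lat, destination, distance, plate

- sequence: a foreign key column may be NULL unless separately constrained → nullable.
- fuel: UNIQUE does not imply NOT NULL → nullable.
- status: declared NOT NULL → not nullable.
- origin: DEFAULT only fills an omitted column; an explicit NULL is still allowed → nullable.
- eta: no NOT NULL constraint applies → nullable.
- lat: CHECK does not forbid NULL (a CHECK constraint passes when its expression is NULL) → nullable.
- code: declared NOT NULL → not nullable.
- destination: CHECK does not forbid NULL (a CHECK constraint passes when its expression is NULL) → nullable.
- distance: DEFAULT only fills an omitted column; an explicit NULL is still allowed → nullable.
- plate: no NOT NULL constraint applies → nullable.
- zone_id: part of the PRIMARY KEY, which implies NOT NULL → not nullable.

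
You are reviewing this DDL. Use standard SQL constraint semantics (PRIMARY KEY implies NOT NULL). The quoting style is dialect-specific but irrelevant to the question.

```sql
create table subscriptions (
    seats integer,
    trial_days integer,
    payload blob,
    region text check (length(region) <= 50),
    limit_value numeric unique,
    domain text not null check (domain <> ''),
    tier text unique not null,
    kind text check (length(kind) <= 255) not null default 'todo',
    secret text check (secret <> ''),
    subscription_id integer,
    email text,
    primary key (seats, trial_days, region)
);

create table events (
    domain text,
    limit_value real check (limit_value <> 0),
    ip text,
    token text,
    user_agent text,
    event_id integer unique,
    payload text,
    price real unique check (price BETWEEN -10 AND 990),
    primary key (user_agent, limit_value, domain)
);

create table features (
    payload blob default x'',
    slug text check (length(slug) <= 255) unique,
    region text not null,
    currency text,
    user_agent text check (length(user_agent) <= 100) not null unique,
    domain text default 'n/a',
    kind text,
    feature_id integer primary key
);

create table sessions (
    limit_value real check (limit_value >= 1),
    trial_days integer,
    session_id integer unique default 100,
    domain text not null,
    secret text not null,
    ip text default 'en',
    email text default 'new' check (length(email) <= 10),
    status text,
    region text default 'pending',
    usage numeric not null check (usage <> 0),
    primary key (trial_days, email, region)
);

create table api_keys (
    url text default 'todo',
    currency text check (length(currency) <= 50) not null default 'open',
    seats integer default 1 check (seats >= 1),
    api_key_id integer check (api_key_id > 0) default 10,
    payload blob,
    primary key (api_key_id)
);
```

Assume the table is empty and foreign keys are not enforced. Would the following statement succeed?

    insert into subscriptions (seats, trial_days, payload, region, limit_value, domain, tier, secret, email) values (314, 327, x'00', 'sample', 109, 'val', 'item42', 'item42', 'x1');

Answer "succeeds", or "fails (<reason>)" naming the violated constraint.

succeeds

NOT NULL columns: domain is supplied; kind defaults to 'todo'; region is supplied; seats is supplied; tier is supplied; trial_days is supplied.
CHECK constraints: 'sample' satisfies (length(region) <= 50); 'val' satisfies (domain <> ''); 'item42' satisfies (secret <> '').
No constraint is violated.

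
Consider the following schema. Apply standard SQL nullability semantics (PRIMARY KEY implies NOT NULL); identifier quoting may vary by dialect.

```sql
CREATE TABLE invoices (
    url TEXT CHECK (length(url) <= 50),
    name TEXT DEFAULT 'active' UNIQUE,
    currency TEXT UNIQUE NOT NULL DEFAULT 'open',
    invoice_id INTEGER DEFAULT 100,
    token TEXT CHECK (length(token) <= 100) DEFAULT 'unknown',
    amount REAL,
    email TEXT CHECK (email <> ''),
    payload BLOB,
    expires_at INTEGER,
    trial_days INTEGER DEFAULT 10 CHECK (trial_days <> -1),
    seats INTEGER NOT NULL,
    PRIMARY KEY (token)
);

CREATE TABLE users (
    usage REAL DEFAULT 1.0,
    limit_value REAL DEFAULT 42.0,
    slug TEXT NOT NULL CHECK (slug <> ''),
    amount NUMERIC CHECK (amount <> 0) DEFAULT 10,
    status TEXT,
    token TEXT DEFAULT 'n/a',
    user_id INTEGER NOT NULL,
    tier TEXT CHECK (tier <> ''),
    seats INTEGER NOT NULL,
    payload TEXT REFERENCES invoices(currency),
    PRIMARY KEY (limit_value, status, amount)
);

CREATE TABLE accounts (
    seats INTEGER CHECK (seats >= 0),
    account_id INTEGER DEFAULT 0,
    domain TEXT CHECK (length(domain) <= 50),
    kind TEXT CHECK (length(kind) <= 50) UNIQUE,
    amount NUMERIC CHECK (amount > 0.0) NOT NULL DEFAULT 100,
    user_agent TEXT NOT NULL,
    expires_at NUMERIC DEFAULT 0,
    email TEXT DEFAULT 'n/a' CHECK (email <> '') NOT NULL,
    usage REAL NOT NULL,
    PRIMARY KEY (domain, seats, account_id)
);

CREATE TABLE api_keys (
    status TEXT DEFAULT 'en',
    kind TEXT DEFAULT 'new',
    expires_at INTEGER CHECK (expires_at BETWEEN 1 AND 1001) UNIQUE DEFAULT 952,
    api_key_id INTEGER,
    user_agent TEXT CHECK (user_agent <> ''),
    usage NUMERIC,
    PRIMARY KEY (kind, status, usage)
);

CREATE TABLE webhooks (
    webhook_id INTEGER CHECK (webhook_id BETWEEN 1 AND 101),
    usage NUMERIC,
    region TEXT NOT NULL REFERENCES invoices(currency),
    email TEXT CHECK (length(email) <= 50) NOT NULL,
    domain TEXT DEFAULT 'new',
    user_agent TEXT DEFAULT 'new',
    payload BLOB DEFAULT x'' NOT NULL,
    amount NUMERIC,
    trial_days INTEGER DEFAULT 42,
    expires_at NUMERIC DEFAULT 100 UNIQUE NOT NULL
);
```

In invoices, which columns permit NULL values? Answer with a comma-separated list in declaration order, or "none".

url, name, invoice_id, amount, email, payload, expires_at, trial_days

- url: CHECK does not forbid NULL (a CHECK constraint passes when its expression is NULL) → nullable.
- name: UNIQUE does not imply NOT NULL → nullable.
- currency: declared NOT NULL → not nullable.
- invoice_id: DEFAULT only fills an omitted column; an explicit NULL is still allowed → nullable.
- token: part of the PRIMARY KEY, which implies NOT NULL → not nullable.
- amount: no NOT NULL constraint applies → nullable.
- email: CHECK does not forbid NULL (a CHECK constraint passes when its expression is NULL) → nullable.
- payload: no NOT NULL constraint applies → nullable.
- expires_at: no NOT NULL constraint applies → nullable.
- trial_days: CHECK does not forbid NULL (a CHECK constraint passes when its expression is NULL) → nullable.
- seats: declared NOT NULL → not nullable.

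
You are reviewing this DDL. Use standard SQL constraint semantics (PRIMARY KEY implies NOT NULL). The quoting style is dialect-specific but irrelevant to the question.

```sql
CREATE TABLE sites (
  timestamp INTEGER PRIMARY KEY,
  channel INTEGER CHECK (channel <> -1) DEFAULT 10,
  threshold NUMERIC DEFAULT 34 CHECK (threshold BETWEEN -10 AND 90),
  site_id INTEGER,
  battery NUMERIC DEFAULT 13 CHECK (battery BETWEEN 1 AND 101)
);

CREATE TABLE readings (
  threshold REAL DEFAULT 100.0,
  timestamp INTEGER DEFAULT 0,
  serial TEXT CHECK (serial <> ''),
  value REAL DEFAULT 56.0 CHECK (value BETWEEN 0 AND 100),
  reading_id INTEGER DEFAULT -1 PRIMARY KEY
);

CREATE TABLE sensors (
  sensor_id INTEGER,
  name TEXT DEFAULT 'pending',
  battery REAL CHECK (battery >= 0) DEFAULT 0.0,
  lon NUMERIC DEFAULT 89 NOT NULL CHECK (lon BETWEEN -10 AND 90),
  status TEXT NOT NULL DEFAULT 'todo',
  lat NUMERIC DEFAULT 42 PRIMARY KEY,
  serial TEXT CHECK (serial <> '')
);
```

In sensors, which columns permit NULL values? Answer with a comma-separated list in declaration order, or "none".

sensor_id, name, battery, serial

- sensor_id: no NOT NULL constraint applies → nullable.
- name: DEFAULT only fills an omitted column; an explicit NULL is still allowed → nullable.
- battery: CHECK does not forbid NULL (a CHECK constraint passes when its expression is NULL) → nullable.
- lon: declared NOT NULL → not nullable.
- status: declared NOT NULL → not nullable.
- lat: part of the PRIMARY KEY, which implies NOT NULL → not nullable.
- serial: CHECK does not forbid NULL (a CHECK constraint passes when its expression is NULL) → nullable.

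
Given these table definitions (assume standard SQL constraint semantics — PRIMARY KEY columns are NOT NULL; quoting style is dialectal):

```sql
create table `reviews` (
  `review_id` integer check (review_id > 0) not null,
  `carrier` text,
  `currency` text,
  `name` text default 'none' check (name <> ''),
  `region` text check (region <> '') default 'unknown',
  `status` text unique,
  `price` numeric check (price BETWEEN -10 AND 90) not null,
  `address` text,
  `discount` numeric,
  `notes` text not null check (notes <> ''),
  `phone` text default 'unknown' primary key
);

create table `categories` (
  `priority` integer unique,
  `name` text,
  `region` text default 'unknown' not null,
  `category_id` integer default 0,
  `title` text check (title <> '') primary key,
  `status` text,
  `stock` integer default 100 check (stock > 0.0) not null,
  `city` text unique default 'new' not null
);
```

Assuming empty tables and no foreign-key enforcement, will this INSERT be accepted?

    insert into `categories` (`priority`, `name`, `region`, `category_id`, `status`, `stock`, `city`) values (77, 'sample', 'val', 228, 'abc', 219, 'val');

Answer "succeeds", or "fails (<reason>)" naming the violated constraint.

fails (NOT NULL on title)

title is omitted from the column list and has no DEFAULT, so it would receive NULL.
But title is part of the PRIMARY KEY (implied NOT NULL).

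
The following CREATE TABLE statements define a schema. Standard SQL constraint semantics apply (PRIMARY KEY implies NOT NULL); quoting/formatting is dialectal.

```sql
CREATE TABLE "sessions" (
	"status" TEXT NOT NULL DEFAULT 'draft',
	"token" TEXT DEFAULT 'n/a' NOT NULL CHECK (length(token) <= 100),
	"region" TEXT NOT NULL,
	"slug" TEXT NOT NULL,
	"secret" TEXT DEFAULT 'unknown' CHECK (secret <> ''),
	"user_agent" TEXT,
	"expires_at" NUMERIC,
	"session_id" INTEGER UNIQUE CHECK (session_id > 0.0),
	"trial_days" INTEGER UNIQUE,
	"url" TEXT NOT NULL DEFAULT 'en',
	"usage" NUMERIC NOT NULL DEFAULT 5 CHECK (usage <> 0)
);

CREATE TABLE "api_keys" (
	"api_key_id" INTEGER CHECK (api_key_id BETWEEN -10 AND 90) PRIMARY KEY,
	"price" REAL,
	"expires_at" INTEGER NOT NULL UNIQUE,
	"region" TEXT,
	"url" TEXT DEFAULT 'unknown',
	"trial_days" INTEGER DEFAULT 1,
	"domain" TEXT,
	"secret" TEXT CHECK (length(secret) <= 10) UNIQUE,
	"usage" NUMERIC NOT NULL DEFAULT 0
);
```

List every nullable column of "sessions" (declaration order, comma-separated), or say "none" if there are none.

secret, user_agent, expires_at, session_id, trial_days

- status: declared NOT NULL → not nullable.
- token: declared NOT NULL → not nullable.
- region: declared NOT NULL → not nullable.
- slug: declared NOT NULL → not nullable.
- secret: CHECK does not forbid NULL (a CHECK constraint passes when its expression is NULL) → nullable.
- user_agent: no NOT NULL constraint applies → nullable.
- expires_at: no NOT NULL constraint applies → nullable.
- session_id: CHECK does not forbid NULL (a CHECK constraint passes when its expression is NULL) → nullable.
- trial_days: UNIQUE does not imply NOT NULL → nullable.
- url: declared NOT NULL → not nullable.
- usage: declared NOT NULL → not nullable.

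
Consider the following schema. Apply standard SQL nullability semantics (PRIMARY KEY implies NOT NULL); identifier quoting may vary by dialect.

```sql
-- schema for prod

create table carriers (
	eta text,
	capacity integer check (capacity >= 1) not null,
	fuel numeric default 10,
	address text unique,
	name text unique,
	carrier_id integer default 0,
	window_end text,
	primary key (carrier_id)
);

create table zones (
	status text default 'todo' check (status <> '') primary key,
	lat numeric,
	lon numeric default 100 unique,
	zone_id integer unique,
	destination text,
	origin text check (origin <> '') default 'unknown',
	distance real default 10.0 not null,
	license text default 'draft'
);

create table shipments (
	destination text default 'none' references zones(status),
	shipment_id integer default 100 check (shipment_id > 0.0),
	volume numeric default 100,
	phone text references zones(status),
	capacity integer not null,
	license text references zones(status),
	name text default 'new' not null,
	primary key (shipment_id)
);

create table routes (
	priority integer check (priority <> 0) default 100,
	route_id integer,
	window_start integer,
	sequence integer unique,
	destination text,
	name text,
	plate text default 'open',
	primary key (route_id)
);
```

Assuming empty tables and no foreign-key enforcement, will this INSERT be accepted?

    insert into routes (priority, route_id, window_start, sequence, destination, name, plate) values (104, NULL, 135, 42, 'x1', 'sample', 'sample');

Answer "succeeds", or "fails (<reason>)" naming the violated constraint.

fails (NOT NULL on route_id)

route_id is explicitly set to NULL, but route_id is part of the PRIMARY KEY (implied NOT NULL).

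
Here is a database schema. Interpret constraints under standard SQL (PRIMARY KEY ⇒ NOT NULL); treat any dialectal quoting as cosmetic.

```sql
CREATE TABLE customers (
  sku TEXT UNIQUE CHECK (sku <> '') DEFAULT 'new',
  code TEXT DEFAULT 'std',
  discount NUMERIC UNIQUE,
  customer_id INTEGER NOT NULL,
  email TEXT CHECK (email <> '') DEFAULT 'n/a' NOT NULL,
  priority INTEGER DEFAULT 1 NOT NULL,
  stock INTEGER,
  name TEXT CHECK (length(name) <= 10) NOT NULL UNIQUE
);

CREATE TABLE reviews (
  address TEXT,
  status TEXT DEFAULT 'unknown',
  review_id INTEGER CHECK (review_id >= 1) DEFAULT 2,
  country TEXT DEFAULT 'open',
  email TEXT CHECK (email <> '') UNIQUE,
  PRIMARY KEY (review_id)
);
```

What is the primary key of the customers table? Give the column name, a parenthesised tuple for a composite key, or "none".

No column is declared PRIMARY KEY inline, and there is no table-level PRIMARY KEY clause in customers.

none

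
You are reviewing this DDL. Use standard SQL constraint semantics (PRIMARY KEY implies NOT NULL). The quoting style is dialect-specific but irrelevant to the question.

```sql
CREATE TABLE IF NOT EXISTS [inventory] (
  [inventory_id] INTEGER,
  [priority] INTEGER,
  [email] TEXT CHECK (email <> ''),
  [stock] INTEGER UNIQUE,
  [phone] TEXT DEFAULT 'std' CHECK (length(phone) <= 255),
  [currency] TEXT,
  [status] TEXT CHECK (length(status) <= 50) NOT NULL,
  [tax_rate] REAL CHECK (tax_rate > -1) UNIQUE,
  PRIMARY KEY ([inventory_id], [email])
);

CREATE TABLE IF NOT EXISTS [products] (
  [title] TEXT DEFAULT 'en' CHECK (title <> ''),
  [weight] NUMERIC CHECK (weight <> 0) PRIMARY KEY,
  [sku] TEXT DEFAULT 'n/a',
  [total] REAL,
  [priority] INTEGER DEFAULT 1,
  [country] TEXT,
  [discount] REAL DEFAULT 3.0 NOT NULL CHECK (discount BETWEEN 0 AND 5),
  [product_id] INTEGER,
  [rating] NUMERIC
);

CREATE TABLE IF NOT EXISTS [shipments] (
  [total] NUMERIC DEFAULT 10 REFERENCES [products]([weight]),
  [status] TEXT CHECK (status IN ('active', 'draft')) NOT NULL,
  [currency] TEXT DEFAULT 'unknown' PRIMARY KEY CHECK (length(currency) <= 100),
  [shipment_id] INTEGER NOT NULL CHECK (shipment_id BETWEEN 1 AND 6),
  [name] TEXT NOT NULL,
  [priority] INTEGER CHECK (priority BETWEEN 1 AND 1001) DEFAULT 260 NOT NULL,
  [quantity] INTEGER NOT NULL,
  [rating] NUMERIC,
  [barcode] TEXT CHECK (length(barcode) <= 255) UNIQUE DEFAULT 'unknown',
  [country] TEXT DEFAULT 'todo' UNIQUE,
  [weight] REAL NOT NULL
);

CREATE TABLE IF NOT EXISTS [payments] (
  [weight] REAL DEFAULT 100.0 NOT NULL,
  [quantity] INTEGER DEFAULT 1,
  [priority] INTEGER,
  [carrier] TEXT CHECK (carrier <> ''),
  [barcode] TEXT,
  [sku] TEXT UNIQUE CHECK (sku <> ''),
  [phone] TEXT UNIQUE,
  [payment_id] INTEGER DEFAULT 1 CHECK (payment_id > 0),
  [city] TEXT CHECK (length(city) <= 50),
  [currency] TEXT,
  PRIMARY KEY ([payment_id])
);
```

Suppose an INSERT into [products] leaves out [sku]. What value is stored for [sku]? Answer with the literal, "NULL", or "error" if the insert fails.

'n/a'

sku has an explicit DEFAULT 'n/a'.
When the column is omitted from an INSERT, that default is used.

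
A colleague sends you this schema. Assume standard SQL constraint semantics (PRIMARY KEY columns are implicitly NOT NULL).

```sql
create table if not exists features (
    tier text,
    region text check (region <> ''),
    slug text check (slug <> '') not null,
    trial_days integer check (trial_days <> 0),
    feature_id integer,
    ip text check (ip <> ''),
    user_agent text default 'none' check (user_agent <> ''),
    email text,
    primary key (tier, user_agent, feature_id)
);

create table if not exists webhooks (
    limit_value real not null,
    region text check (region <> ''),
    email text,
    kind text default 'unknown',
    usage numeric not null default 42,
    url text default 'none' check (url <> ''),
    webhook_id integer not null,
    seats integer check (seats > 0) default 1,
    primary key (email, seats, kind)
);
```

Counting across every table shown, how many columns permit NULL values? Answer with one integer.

features: 4 nullable (region, trial_days, ip, email — PK (tier, user_agent, feature_id) and explicit NOT NULL columns excluded).
webhooks: 2 nullable (region, url — PK (email, seats, kind) and explicit NOT NULL columns excluded).
Total: 4 + 2 = 6.

6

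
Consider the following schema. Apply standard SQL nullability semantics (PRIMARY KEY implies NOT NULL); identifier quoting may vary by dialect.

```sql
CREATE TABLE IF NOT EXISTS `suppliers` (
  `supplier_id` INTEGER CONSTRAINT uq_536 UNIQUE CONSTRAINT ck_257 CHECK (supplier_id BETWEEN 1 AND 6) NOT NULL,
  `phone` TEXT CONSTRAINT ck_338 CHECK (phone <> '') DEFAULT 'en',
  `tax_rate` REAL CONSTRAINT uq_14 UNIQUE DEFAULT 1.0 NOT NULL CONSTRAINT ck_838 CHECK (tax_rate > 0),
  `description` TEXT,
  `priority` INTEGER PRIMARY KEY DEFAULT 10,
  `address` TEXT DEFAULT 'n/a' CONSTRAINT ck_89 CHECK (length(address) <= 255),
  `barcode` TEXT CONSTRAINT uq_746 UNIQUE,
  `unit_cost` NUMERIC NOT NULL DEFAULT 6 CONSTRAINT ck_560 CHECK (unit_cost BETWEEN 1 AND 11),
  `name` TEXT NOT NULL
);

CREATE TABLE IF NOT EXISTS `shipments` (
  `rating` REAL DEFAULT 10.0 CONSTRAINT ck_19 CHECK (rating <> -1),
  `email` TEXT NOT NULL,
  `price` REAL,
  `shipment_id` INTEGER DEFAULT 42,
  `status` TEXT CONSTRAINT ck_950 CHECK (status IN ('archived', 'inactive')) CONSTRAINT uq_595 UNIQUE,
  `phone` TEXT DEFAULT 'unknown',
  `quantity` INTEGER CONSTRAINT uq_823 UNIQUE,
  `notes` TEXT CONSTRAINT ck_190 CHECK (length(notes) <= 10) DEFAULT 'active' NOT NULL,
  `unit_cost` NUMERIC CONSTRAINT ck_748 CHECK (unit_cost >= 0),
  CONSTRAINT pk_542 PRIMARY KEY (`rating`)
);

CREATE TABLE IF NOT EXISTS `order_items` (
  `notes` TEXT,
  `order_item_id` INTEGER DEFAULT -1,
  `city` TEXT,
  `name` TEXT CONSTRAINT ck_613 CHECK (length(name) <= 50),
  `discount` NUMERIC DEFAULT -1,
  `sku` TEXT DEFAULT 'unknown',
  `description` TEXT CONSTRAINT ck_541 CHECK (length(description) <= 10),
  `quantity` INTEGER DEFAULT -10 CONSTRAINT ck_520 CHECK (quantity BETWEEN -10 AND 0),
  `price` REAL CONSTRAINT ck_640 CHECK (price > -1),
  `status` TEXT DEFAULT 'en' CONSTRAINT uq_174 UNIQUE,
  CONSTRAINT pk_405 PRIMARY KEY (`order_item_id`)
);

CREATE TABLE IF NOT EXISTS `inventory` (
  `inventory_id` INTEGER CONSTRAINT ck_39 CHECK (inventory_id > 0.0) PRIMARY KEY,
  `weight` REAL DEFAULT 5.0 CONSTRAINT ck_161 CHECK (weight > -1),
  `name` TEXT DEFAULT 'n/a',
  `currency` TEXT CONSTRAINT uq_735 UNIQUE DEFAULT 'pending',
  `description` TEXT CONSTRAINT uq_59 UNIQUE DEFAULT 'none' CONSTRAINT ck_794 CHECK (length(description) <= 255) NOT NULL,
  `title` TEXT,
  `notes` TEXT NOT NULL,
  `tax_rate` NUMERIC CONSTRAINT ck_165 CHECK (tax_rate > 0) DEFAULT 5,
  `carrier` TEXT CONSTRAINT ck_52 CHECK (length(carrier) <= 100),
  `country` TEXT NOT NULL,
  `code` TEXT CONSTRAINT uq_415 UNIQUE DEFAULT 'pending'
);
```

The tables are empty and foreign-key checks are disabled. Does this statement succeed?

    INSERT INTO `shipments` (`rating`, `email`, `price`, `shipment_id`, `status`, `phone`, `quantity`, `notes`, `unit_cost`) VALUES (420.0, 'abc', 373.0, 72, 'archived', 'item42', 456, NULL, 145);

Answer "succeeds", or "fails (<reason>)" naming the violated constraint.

notes is explicitly set to NULL, but notes is declared NOT NULL.

fails (NOT NULL on notes)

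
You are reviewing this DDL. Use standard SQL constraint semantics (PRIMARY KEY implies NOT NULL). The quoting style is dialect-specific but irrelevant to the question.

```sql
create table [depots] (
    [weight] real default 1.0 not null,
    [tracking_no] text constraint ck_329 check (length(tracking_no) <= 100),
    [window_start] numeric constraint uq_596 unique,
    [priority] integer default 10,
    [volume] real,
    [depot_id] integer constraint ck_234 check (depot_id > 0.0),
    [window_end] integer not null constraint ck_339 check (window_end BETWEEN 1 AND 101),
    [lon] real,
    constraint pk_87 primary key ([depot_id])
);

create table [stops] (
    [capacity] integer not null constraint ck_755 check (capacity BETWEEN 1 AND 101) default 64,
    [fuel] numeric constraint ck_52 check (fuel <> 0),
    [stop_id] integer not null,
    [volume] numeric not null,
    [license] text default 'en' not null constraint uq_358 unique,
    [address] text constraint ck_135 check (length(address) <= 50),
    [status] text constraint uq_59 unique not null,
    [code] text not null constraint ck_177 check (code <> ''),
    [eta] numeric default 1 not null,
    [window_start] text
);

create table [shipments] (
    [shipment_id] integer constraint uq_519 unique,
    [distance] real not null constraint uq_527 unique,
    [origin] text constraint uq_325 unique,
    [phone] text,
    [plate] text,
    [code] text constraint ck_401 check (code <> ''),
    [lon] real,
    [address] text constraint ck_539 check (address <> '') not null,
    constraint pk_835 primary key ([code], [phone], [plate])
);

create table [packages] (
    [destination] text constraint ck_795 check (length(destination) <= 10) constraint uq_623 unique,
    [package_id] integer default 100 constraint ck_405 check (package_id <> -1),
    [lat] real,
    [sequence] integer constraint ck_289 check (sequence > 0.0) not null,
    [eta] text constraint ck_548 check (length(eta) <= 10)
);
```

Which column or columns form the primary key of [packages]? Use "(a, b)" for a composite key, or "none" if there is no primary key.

No column is declared PRIMARY KEY inline, and there is no table-level PRIMARY KEY clause in packages.

none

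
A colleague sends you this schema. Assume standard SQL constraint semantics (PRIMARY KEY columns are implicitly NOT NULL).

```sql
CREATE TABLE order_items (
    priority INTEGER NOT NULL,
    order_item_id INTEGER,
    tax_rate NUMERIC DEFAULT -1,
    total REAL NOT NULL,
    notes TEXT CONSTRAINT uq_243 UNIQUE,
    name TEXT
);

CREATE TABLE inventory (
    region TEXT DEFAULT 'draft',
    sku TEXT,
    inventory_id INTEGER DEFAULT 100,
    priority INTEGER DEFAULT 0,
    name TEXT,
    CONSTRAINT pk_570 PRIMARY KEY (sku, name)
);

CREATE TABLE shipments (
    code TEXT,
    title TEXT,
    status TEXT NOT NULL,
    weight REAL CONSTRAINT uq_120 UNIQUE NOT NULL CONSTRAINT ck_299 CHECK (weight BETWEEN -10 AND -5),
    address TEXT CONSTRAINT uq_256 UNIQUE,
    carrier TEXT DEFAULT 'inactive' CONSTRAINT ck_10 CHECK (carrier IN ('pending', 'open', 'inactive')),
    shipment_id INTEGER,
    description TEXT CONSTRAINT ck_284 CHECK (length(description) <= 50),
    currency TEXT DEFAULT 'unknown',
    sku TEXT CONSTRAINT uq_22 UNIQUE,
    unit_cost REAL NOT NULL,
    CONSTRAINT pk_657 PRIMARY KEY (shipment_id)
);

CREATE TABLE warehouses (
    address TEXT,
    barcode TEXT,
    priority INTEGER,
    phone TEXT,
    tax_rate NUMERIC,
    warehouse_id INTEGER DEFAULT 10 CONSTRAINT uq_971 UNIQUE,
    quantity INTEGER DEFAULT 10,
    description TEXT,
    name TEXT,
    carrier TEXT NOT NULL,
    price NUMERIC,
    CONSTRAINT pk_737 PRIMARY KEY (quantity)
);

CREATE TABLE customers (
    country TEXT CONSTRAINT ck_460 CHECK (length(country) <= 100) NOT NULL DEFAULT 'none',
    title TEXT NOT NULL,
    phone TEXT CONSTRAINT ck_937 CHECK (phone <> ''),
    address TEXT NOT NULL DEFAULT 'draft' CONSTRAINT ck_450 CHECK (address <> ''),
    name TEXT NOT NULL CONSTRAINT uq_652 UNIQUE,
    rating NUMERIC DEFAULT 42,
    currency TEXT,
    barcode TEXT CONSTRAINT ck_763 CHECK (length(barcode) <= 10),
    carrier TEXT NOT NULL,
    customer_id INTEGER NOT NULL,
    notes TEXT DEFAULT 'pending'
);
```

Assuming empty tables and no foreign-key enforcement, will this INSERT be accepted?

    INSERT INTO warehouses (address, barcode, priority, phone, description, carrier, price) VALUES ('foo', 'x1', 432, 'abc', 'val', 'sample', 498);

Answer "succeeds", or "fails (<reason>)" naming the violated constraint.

NOT NULL columns: carrier is supplied; quantity defaults to 10.
No constraint is violated.

succeeds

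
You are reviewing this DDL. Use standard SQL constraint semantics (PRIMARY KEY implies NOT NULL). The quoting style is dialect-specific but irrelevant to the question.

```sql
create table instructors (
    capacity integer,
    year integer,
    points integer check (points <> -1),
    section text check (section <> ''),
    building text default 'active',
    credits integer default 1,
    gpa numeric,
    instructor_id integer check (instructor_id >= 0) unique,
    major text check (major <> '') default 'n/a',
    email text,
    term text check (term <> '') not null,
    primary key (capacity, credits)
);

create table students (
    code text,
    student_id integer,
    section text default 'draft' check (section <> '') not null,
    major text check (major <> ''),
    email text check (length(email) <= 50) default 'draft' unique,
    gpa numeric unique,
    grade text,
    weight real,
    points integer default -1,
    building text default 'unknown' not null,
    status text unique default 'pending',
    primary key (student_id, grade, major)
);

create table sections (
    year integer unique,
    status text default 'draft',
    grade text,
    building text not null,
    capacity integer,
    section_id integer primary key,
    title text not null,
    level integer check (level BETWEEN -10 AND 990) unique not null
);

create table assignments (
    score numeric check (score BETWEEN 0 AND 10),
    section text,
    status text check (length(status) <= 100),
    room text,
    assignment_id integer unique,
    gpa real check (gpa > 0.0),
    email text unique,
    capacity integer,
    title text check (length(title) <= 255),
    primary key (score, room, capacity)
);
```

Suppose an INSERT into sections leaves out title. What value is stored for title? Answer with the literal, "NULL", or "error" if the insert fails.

title has no DEFAULT clause.
Omitting it would insert NULL, but it is declared NOT NULL, so the INSERT fails.

error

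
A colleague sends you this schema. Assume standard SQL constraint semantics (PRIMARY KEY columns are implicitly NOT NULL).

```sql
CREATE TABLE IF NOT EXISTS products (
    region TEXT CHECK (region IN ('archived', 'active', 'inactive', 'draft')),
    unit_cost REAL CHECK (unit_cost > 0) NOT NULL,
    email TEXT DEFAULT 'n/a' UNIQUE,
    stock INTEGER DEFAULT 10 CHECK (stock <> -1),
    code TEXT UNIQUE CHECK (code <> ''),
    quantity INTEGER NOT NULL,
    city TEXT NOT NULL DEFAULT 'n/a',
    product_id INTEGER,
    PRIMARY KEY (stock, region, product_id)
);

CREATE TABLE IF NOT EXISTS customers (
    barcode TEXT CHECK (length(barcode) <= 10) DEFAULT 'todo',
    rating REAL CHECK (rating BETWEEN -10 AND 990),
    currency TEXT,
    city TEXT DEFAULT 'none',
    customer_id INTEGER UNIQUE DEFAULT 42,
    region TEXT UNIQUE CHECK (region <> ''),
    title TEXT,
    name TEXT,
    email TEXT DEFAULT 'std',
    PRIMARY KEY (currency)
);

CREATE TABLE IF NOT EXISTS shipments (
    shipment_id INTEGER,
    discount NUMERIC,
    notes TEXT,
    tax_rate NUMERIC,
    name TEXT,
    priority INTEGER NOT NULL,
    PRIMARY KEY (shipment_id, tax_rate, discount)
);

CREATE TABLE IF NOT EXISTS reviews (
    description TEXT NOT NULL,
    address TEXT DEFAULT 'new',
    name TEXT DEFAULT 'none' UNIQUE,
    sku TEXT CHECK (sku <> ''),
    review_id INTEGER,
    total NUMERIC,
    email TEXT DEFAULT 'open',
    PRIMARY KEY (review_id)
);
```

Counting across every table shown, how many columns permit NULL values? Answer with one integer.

17

products: 2 nullable (email, code — PK (stock, region, product_id) and explicit NOT NULL columns excluded).
customers: 8 nullable (barcode, rating, city, customer_id, region, title, name, email — PK (currency) and explicit NOT NULL columns excluded).
shipments: 2 nullable (notes, name — PK (shipment_id, tax_rate, discount) and explicit NOT NULL columns excluded).
reviews: 5 nullable (address, name, sku, total, email — PK (review_id) and explicit NOT NULL columns excluded).
Total: 2 + 8 + 2 + 5 = 17.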